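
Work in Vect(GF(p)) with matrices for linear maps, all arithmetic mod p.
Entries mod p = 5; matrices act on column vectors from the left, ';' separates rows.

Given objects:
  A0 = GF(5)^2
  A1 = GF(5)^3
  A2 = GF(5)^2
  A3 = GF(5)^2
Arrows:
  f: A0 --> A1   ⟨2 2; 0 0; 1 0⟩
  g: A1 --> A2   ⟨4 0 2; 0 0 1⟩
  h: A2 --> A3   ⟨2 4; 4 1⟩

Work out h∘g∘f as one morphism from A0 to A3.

Answer: ⟨4 1; 1 2⟩

Derivation:
  e0=⟨1,0⟩ f-->⟨2,0,1⟩ g-->⟨0,1⟩ h-->⟨4,1⟩
  e1=⟨0,1⟩ f-->⟨2,0,0⟩ g-->⟨3,0⟩ h-->⟨1,2⟩
composite: ⟨4 1; 1 2⟩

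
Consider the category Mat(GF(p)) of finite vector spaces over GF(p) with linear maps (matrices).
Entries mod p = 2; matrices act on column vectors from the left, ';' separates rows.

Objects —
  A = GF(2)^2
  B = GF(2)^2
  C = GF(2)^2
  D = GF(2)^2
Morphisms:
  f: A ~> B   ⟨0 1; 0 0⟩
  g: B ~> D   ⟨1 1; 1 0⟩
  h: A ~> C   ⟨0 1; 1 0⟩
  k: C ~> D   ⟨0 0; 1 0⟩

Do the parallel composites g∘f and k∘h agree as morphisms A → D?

Answer: DOES NOT COMMUTE

Work:
Path 1 = f;g:
  e0=[1,0] f~>[0,0] g~>[0,0]
  e1=[0,1] f~>[1,0] g~>[1,1]
  composite₁ = ⟨0 1; 0 1⟩
Path 2 = h;k:
  e0=[1,0] h~>[0,1] k~>[0,0]
  e1=[0,1] h~>[1,0] k~>[0,1]
  composite₂ = ⟨0 0; 0 1⟩
Equal? differ; not commutative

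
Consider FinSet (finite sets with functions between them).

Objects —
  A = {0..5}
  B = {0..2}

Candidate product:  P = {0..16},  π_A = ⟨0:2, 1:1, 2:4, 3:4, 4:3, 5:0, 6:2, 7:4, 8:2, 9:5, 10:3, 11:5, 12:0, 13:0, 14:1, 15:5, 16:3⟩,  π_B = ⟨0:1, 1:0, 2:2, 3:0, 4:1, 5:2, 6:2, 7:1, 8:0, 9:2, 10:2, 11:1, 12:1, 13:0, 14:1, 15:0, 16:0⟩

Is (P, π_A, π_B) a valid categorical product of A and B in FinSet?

|A|·|B| = 6·3 = 18;  |P| = 17
  → cardinalities differ; no bijection possible.

Answer: NOT A VALID PRODUCT — |P|=17 ≠ |A|·|B|=18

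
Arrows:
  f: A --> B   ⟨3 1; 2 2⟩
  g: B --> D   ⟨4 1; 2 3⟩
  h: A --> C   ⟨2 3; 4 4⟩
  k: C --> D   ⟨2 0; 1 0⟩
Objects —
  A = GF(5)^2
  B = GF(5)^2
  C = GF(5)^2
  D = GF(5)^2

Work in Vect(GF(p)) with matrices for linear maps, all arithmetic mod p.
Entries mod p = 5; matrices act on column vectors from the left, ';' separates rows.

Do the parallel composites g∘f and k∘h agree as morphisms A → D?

Path 1 = f;g:
  e0=⟨1,0⟩ f-->⟨3,2⟩ g-->⟨4,2⟩
  e1=⟨0,1⟩ f-->⟨1,2⟩ g-->⟨1,3⟩
  composite₁ = ⟨4 1; 2 3⟩
Path 2 = h;k:
  e0=⟨1,0⟩ h-->⟨2,4⟩ k-->⟨4,2⟩
  e1=⟨0,1⟩ h-->⟨3,4⟩ k-->⟨1,3⟩
  composite₂ = ⟨4 1; 2 3⟩
Equal? same morphism ✓

Answer: COMMUTES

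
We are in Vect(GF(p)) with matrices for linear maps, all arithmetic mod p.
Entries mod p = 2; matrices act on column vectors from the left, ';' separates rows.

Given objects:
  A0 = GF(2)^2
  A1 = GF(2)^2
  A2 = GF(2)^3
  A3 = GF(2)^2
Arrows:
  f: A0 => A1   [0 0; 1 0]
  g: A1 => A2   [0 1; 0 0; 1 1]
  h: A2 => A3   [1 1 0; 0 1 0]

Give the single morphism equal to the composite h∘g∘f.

  e0=(1,0) f=>(0,1) g=>(1,0,1) h=>(1,0)
  e1=(0,1) f=>(0,0) g=>(0,0,0) h=>(0,0)
composite: [1 0; 0 0]

Answer: [1 0; 0 0]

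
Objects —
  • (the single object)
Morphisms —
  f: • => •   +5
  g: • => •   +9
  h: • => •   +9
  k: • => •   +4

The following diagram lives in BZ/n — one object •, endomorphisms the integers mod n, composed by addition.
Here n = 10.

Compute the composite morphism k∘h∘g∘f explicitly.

  0 +5≡5 +9≡4 +9≡3 +4≡7  (mod 10)
result: +7

Answer: +7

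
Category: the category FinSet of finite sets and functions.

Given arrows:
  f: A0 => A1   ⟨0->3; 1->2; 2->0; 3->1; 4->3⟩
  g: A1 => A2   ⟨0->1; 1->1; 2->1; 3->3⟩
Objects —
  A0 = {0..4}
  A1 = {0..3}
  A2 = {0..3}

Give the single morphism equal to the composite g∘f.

Answer: ⟨0->3; 1->1; 2->1; 3->1; 4->3⟩

Derivation:
  0 f=>3 g=>3
  1 f=>2 g=>1
  2 f=>0 g=>1
  3 f=>1 g=>1
  4 f=>3 g=>3
⟦path⟧: ⟨0->3; 1->1; 2->1; 3->1; 4->3⟩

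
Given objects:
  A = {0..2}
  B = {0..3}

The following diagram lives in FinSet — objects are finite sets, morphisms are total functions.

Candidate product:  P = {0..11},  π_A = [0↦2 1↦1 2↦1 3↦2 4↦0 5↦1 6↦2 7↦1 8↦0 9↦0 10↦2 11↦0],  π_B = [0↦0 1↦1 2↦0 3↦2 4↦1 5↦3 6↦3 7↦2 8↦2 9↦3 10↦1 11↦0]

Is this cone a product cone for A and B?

|A|·|B| = 3·4 = 12;  |P| = 12
Check the pairing map k ↦ (π_A(k), π_B(k)):
  0 ↦ (2,0)
  1 ↦ (1,1)
  2 ↦ (1,0)
  3 ↦ (2,2)
  4 ↦ (0,1)
  5 ↦ (1,3)
  6 ↦ (2,3)
  7 ↦ (1,2)
  8 ↦ (0,2)
  9 ↦ (0,3)
  10 ↦ (2,1)
  11 ↦ (0,0)
distinct pairs in image: 12 / 12 needed
  → bijection onto A×B; projections well-typed.

Answer: VALID PRODUCT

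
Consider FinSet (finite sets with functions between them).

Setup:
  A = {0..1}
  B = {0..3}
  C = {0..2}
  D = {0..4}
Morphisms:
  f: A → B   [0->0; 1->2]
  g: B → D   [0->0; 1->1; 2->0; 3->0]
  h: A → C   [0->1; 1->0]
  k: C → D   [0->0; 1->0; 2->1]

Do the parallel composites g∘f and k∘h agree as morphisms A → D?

Path 1 = f;g:
  0 f→0 g→0
  1 f→2 g→0
  result₁ = [0->0; 1->0]
Path 2 = h;k:
  0 h→1 k→0
  1 h→0 k→0
  result₂ = [0->0; 1->0]
Equal? same morphism ✓

Answer: COMMUTES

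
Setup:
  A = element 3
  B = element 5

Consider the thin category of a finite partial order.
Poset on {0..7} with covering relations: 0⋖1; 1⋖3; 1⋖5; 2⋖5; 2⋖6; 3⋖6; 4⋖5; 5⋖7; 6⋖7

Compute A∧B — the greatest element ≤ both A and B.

Answer: A∧B = 1

Trace:
Common predecessors of 3,5: {0,1}
  0 ⊑ 1
  1 ⊑ 1
glb = 1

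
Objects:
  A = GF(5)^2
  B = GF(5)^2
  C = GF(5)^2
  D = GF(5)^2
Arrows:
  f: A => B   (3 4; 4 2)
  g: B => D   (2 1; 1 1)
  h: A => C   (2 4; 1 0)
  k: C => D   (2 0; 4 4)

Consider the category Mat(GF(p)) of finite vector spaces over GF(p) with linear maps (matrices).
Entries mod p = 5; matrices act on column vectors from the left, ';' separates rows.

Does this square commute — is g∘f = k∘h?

Path 1 = f;g:
  e0=[1,0] f=>[3,4] g=>[0,2]
  e1=[0,1] f=>[4,2] g=>[0,1]
  result₁ = (0 0; 2 1)
Path 2 = h;k:
  e0=[1,0] h=>[2,1] k=>[4,2]
  e1=[0,1] h=>[4,0] k=>[3,1]
  result₂ = (4 3; 2 1)
Equal? distinct morphisms ✗

Answer: DOES NOT COMMUTE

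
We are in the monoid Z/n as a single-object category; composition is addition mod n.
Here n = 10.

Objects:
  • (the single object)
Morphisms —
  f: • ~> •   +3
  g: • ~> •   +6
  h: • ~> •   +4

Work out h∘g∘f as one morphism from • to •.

  0 +3≡3 +6≡9 +4≡3  (mod 10)
result: +3

Answer: +3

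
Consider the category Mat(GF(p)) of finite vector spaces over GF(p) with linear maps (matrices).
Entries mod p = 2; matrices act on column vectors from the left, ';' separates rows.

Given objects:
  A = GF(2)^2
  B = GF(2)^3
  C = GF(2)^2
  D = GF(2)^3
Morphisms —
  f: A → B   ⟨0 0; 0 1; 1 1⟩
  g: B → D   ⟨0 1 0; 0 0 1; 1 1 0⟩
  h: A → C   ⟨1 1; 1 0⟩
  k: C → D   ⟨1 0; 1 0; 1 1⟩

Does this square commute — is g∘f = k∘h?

1) trace f;g:
  e0=⟨1,0⟩ f→⟨0,0,1⟩ g→⟨0,1,0⟩
  e1=⟨0,1⟩ f→⟨0,1,1⟩ g→⟨1,1,1⟩
  ⟦path⟧₁ = ⟨0 1; 1 1; 0 1⟩
2) trace h;k:
  e0=⟨1,0⟩ h→⟨1,1⟩ k→⟨1,1,0⟩
  e1=⟨0,1⟩ h→⟨1,0⟩ k→⟨1,1,1⟩
  ⟦path⟧₂ = ⟨1 1; 1 1; 0 1⟩
Equal? differ; not commutative

Answer: DOES NOT COMMUTE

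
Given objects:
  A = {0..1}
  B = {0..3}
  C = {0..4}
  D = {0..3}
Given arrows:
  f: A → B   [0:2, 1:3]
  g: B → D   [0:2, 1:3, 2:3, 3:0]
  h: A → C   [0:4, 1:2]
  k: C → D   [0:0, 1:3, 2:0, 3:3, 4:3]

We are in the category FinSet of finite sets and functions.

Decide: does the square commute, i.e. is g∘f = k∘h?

Along f;g (path 1):
  0 f→2 g→3
  1 f→3 g→0
  ⟦path⟧₁ = [0:3, 1:0]
Along h;k (path 2):
  0 h→4 k→3
  1 h→2 k→0
  ⟦path⟧₂ = [0:3, 1:0]
Equal? equal; square commutes

Answer: COMMUTES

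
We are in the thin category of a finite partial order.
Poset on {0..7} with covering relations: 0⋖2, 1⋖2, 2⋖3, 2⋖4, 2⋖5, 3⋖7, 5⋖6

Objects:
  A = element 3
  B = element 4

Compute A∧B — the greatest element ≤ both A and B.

Answer: A∧B = 2

Work:
Lower bounds of A=3 and B=4: {0,1,2}
  0 ≤ 2
  1 ≤ 2
  2 ≤ 2
glb = 2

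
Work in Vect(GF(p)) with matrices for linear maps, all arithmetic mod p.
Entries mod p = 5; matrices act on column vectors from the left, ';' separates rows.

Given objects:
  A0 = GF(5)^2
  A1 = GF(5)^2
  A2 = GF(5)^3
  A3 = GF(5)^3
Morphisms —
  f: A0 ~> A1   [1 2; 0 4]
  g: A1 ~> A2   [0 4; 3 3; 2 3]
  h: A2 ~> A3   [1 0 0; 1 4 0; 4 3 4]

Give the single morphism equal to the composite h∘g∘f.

Answer: [0 1; 2 3; 2 2]

Trace:
  e0=⟨1,0⟩ f~>⟨1,0⟩ g~>⟨0,3,2⟩ h~>⟨0,2,2⟩
  e1=⟨0,1⟩ f~>⟨2,4⟩ g~>⟨1,3,1⟩ h~>⟨1,3,2⟩
composite: [0 1; 2 3; 2 2]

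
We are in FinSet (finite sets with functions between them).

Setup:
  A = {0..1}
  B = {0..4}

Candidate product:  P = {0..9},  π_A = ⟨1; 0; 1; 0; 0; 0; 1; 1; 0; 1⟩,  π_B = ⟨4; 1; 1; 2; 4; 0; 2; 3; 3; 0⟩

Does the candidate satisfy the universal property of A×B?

Answer: VALID PRODUCT

Work:
|A|·|B| = 2·5 = 10;  |P| = 10
Check the pairing map k ↦ (π_A(k), π_B(k)):
  0 : (1,4)
  1 : (0,1)
  2 : (1,1)
  3 : (0,2)
  4 : (0,4)
  5 : (0,0)
  6 : (1,2)
  7 : (1,3)
  8 : (0,3)
  9 : (1,0)
distinct pairs in image: 10 / 10 needed
  → bijection onto A×B; projections well-typed.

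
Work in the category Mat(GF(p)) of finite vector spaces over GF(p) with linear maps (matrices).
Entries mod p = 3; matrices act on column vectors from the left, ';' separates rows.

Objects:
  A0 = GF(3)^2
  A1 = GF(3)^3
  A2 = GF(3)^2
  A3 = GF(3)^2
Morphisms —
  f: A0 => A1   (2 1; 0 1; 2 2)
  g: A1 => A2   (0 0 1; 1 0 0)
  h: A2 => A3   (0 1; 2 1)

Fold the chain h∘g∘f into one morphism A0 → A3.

  e0=[1,0] f=>[2,0,2] g=>[2,2] h=>[2,0]
  e1=[0,1] f=>[1,1,2] g=>[2,1] h=>[1,2]
composite: (2 1; 0 2)

Answer: (2 1; 0 2)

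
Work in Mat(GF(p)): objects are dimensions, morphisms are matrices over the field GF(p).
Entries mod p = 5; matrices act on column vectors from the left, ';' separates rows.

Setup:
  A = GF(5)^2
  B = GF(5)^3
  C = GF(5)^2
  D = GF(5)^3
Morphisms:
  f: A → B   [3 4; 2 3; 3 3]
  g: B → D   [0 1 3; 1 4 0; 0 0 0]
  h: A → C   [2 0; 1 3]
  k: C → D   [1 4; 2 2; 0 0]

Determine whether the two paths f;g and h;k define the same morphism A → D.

Path 1 = f;g:
  e0=⟨1,0⟩ f→⟨3,2,3⟩ g→⟨1,1,0⟩
  e1=⟨0,1⟩ f→⟨4,3,3⟩ g→⟨2,1,0⟩
  composite₁ = [1 2; 1 1; 0 0]
Path 2 = h;k:
  e0=⟨1,0⟩ h→⟨2,1⟩ k→⟨1,1,0⟩
  e1=⟨0,1⟩ h→⟨0,3⟩ k→⟨2,1,0⟩
  composite₂ = [1 2; 1 1; 0 0]
Equal? same morphism ✓

Answer: COMMUTES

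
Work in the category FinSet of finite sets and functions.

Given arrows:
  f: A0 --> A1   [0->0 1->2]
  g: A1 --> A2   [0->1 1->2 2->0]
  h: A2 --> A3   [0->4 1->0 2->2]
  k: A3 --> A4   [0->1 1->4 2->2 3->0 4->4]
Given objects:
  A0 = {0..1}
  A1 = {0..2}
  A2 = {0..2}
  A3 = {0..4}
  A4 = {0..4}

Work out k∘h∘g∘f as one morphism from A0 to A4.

Answer: [0->1 1->4]

Work:
  0 f-->0 g-->1 h-->0 k-->1
  1 f-->2 g-->0 h-->4 k-->4
⟦path⟧: [0->1 1->4]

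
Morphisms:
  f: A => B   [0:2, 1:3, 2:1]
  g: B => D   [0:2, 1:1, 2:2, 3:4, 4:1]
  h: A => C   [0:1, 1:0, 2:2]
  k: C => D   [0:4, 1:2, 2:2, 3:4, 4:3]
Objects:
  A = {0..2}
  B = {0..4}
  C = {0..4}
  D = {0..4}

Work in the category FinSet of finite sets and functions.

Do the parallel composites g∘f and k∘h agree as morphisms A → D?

Along f;g (path 1):
  0 f=>2 g=>2
  1 f=>3 g=>4
  2 f=>1 g=>1
  result₁ = [0:2, 1:4, 2:1]
Along h;k (path 2):
  0 h=>1 k=>2
  1 h=>0 k=>4
  2 h=>2 k=>2
  result₂ = [0:2, 1:4, 2:2]
Equal? distinct morphisms ✗

Answer: DOES NOT COMMUTE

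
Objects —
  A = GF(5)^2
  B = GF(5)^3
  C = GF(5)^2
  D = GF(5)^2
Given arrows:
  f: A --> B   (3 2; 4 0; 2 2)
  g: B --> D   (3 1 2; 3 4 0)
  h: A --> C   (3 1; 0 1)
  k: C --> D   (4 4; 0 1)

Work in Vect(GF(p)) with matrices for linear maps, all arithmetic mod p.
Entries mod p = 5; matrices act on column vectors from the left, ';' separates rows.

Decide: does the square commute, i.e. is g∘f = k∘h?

Answer: DOES NOT COMMUTE

Work:
Along f;g (path 1):
  e0=(1,0) f-->(3,4,2) g-->(2,0)
  e1=(0,1) f-->(2,0,2) g-->(0,1)
  ⟦path⟧₁ = (2 0; 0 1)
Along h;k (path 2):
  e0=(1,0) h-->(3,0) k-->(2,0)
  e1=(0,1) h-->(1,1) k-->(3,1)
  ⟦path⟧₂ = (2 3; 0 1)
Equal? NO — does not commute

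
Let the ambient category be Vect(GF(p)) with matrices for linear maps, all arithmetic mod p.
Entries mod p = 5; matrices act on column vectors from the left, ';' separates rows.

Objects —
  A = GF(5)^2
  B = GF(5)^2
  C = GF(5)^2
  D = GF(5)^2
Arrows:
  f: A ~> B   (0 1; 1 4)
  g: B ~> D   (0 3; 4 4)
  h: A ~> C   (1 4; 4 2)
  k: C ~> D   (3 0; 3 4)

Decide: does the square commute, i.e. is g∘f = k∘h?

Answer: COMMUTES

Derivation:
1) trace f;g:
  e0=(1,0) f~>(0,1) g~>(3,4)
  e1=(0,1) f~>(1,4) g~>(2,0)
  result₁ = (3 2; 4 0)
2) trace h;k:
  e0=(1,0) h~>(1,4) k~>(3,4)
  e1=(0,1) h~>(4,2) k~>(2,0)
  result₂ = (3 2; 4 0)
Equal? YES — commutes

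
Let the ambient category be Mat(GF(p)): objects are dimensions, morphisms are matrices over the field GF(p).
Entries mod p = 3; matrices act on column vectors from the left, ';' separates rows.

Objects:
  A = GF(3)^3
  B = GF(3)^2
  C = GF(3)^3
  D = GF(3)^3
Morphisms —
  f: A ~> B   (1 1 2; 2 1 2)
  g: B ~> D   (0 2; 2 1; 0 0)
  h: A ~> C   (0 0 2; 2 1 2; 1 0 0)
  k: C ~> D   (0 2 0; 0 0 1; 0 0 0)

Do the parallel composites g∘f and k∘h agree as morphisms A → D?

Answer: COMMUTES

Derivation:
1) trace f;g:
  e0=[1,0,0] f~>[1,2] g~>[1,1,0]
  e1=[0,1,0] f~>[1,1] g~>[2,0,0]
  e2=[0,0,1] f~>[2,2] g~>[1,0,0]
  composite₁ = (1 2 1; 1 0 0; 0 0 0)
2) trace h;k:
  e0=[1,0,0] h~>[0,2,1] k~>[1,1,0]
  e1=[0,1,0] h~>[0,1,0] k~>[2,0,0]
  e2=[0,0,1] h~>[2,2,0] k~>[1,0,0]
  composite₂ = (1 2 1; 1 0 0; 0 0 0)
Equal? equal; square commutes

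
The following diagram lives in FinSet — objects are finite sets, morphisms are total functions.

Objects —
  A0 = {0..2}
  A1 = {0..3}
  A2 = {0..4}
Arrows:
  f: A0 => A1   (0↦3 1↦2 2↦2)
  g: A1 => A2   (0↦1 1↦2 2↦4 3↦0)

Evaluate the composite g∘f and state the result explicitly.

  0 f=>3 g=>0
  1 f=>2 g=>4
  2 f=>2 g=>4
result: (0↦0 1↦4 2↦4)

Answer: (0↦0 1↦4 2↦4)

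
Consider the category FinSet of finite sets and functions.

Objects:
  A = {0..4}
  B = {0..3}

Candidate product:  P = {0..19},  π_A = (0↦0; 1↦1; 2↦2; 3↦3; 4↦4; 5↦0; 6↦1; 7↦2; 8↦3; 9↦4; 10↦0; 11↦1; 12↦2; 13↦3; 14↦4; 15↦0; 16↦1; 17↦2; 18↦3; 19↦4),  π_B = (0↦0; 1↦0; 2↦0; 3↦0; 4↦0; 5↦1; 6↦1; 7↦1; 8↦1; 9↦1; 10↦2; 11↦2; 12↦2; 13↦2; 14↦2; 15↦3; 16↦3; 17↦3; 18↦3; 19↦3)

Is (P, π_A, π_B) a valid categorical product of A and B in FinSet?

|A|·|B| = 5·4 = 20;  |P| = 20
Check the pairing map k ↦ (π_A(k), π_B(k)):
  0 ↦ (0,0)
  1 ↦ (1,0)
  2 ↦ (2,0)
  3 ↦ (3,0)
  4 ↦ (4,0)
  5 ↦ (0,1)
  6 ↦ (1,1)
  7 ↦ (2,1)
  8 ↦ (3,1)
  9 ↦ (4,1)
  10 ↦ (0,2)
  11 ↦ (1,2)
  12 ↦ (2,2)
  13 ↦ (3,2)
  14 ↦ (4,2)
  15 ↦ (0,3)
  16 ↦ (1,3)
  17 ↦ (2,3)
  18 ↦ (3,3)
  19 ↦ (4,3)
distinct pairs in image: 20 / 20 needed
  → bijection onto A×B; projections well-typed.

Answer: VALID PRODUCT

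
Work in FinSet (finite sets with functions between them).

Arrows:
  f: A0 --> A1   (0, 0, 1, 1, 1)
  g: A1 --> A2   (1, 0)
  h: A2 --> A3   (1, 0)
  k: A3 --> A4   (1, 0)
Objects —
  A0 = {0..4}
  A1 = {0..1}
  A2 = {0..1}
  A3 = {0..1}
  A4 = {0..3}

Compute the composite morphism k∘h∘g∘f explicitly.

Answer: (1, 1, 0, 0, 0)

Trace:
  0 f-->0 g-->1 h-->0 k-->1
  1 f-->0 g-->1 h-->0 k-->1
  2 f-->1 g-->0 h-->1 k-->0
  3 f-->1 g-->0 h-->1 k-->0
  4 f-->1 g-->0 h-->1 k-->0
composite: (1, 1, 0, 0, 0)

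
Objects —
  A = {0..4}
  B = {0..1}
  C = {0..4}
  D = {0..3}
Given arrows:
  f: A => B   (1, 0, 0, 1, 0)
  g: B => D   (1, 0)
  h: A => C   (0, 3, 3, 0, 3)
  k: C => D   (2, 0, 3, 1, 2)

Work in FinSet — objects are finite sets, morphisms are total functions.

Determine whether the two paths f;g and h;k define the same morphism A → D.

Answer: DOES NOT COMMUTE

Trace:
1) trace f;g:
  0 f=>1 g=>0
  1 f=>0 g=>1
  2 f=>0 g=>1
  3 f=>1 g=>0
  4 f=>0 g=>1
  ⟦path⟧₁ = (0, 1, 1, 0, 1)
2) trace h;k:
  0 h=>0 k=>2
  1 h=>3 k=>1
  2 h=>3 k=>1
  3 h=>0 k=>2
  4 h=>3 k=>1
  ⟦path⟧₂ = (2, 1, 1, 2, 1)
Equal? distinct morphisms ✗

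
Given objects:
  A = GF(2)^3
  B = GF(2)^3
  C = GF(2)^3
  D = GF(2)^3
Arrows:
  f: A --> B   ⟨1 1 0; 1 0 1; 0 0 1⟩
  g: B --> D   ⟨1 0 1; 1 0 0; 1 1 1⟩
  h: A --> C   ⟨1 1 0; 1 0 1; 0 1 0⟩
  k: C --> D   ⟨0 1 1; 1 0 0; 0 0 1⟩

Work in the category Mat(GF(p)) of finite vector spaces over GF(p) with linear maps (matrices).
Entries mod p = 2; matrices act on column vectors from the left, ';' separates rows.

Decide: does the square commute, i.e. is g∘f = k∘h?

Along f;g (path 1):
  e0=⟨1,0,0⟩ f-->⟨1,1,0⟩ g-->⟨1,1,0⟩
  e1=⟨0,1,0⟩ f-->⟨1,0,0⟩ g-->⟨1,1,1⟩
  e2=⟨0,0,1⟩ f-->⟨0,1,1⟩ g-->⟨1,0,0⟩
  ⟦path⟧₁ = ⟨1 1 1; 1 1 0; 0 1 0⟩
Along h;k (path 2):
  e0=⟨1,0,0⟩ h-->⟨1,1,0⟩ k-->⟨1,1,0⟩
  e1=⟨0,1,0⟩ h-->⟨1,0,1⟩ k-->⟨1,1,1⟩
  e2=⟨0,0,1⟩ h-->⟨0,1,0⟩ k-->⟨1,0,0⟩
  ⟦path⟧₂ = ⟨1 1 1; 1 1 0; 0 1 0⟩
Equal? same morphism ✓

Answer: COMMUTES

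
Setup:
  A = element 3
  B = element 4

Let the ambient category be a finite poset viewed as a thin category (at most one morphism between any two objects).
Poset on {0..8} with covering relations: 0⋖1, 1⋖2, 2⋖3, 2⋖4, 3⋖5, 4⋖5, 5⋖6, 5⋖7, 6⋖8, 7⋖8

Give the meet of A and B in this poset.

Answer: A∧B = 2

Work:
Lower bounds of A=3 and B=4: {0,1,2}
  0 ⊑ 2
  1 ⊑ 2
  2 ⊑ 2
glb = 2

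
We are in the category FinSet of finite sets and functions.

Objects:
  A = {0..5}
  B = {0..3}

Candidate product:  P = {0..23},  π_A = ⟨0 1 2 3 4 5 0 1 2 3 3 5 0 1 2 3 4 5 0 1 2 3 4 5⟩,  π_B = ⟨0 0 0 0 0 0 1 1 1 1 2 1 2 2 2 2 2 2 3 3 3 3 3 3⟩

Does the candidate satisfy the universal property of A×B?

|A|·|B| = 6·4 = 24;  |P| = 24
Check the pairing map k ↦ (π_A(k), π_B(k)):
  0 : (0,0)
  1 : (1,0)
  2 : (2,0)
  3 : (3,0)
  4 : (4,0)
  5 : (5,0)
  6 : (0,1)
  7 : (1,1)
  8 : (2,1)
  9 : (3,1)
  10 : (3,2)
  11 : (5,1)
  12 : (0,2)
  13 : (1,2)
  14 : (2,2)
  15 : (3,2)  ✗ repeats pair of k=10
  16 : (4,2)
  17 : (5,2)
  18 : (0,3)
  19 : (1,3)
  20 : (2,3)
  21 : (3,3)
  22 : (4,3)
  23 : (5,3)
distinct pairs in image: 23 / 24 needed
  → (3,2) hit at k=10 and k=15

Answer: NOT A VALID PRODUCT — duplicate pair at indices 15,10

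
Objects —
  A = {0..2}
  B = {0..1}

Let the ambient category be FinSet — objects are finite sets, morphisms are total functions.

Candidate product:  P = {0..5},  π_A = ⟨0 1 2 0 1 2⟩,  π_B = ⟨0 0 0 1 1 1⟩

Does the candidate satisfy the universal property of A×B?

|A|·|B| = 3·2 = 6;  |P| = 6
Check the pairing map k ↦ (π_A(k), π_B(k)):
  0 : (0,0)
  1 : (1,0)
  2 : (2,0)
  3 : (0,1)
  4 : (1,1)
  5 : (2,1)
distinct pairs in image: 6 / 6 needed
  → bijection onto A×B; projections well-typed.

Answer: VALID PRODUCT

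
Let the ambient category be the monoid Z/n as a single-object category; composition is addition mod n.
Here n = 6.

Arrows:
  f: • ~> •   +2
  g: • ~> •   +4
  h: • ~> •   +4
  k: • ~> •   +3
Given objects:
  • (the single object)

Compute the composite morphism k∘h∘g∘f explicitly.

  0 +2≡2 +4≡0 +4≡4 +3≡1  (mod 6)
result: +1

Answer: +1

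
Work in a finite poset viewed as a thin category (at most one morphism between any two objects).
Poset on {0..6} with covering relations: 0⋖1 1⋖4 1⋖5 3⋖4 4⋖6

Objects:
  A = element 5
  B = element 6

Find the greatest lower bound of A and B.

Lower bounds of A=5 and B=6: {0,1}
  0 <= 1
  1 <= 1
glb = 1

Answer: A∧B = 1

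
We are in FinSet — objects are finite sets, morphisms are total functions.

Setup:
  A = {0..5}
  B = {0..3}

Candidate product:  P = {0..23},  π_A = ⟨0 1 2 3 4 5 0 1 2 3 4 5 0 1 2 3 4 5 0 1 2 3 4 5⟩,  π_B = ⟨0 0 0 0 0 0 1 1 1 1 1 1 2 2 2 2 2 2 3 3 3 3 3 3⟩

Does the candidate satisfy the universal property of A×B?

Answer: VALID PRODUCT

Work:
|A|·|B| = 6·4 = 24;  |P| = 24
Check the pairing map k ↦ (π_A(k), π_B(k)):
  0 ↦ (0,0)
  1 ↦ (1,0)
  2 ↦ (2,0)
  3 ↦ (3,0)
  4 ↦ (4,0)
  5 ↦ (5,0)
  6 ↦ (0,1)
  7 ↦ (1,1)
  8 ↦ (2,1)
  9 ↦ (3,1)
  10 ↦ (4,1)
  11 ↦ (5,1)
  12 ↦ (0,2)
  13 ↦ (1,2)
  14 ↦ (2,2)
  15 ↦ (3,2)
  16 ↦ (4,2)
  17 ↦ (5,2)
  18 ↦ (0,3)
  19 ↦ (1,3)
  20 ↦ (2,3)
  21 ↦ (3,3)
  22 ↦ (4,3)
  23 ↦ (5,3)
distinct pairs in image: 24 / 24 needed
  → bijection onto A×B; projections well-typed.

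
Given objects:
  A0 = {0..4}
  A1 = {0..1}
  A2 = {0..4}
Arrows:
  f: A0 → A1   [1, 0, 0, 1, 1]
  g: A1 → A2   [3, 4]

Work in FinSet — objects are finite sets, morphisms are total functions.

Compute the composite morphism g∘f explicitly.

  0 f→1 g→4
  1 f→0 g→3
  2 f→0 g→3
  3 f→1 g→4
  4 f→1 g→4
result: [4, 3, 3, 4, 4]

Answer: [4, 3, 3, 4, 4]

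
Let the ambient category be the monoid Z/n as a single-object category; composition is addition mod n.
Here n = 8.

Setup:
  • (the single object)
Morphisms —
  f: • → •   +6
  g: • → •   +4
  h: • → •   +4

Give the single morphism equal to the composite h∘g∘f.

  0 +6≡6 +4≡2 +4≡6  (mod 8)
composite: +6

Answer: +6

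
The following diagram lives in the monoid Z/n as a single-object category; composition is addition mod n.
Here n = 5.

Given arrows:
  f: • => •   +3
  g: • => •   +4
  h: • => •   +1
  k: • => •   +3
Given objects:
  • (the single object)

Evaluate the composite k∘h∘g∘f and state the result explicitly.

  0 +3≡3 +4≡2 +1≡3 +3≡1  (mod 5)
result: +1

Answer: +1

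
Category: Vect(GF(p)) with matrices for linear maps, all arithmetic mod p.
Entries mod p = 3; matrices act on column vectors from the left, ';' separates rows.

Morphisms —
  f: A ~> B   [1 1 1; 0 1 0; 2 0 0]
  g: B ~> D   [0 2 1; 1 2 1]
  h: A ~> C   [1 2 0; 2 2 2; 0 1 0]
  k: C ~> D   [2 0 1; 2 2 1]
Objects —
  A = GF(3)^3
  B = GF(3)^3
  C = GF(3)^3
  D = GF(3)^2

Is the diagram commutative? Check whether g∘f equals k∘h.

Along f;g (path 1):
  e0=[1,0,0] f~>[1,0,2] g~>[2,0]
  e1=[0,1,0] f~>[1,1,0] g~>[2,0]
  e2=[0,0,1] f~>[1,0,0] g~>[0,1]
  composite₁ = [2 2 0; 0 0 1]
Along h;k (path 2):
  e0=[1,0,0] h~>[1,2,0] k~>[2,0]
  e1=[0,1,0] h~>[2,2,1] k~>[2,0]
  e2=[0,0,1] h~>[0,2,0] k~>[0,1]
  composite₂ = [2 2 0; 0 0 1]
Equal? same morphism ✓

Answer: COMMUTES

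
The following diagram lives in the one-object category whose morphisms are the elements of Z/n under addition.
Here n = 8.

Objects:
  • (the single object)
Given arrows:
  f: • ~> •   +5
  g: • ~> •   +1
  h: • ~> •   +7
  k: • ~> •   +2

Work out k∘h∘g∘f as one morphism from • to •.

Answer: +7

Trace:
  0 +5≡5 +1≡6 +7≡5 +2≡7  (mod 8)
result: +7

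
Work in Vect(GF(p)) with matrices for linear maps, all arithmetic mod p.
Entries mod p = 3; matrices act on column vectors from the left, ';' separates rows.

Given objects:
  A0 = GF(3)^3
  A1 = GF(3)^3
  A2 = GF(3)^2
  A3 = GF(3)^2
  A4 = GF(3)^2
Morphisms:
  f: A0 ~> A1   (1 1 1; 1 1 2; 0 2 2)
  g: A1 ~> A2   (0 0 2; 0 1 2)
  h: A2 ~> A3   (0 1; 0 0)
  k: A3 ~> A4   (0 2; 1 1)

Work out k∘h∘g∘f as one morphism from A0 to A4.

Answer: (0 0 0; 1 2 0)

Trace:
  e0=(1,0,0) f~>(1,1,0) g~>(0,1) h~>(1,0) k~>(0,1)
  e1=(0,1,0) f~>(1,1,2) g~>(1,2) h~>(2,0) k~>(0,2)
  e2=(0,0,1) f~>(1,2,2) g~>(1,0) h~>(0,0) k~>(0,0)
composite: (0 0 0; 1 2 0)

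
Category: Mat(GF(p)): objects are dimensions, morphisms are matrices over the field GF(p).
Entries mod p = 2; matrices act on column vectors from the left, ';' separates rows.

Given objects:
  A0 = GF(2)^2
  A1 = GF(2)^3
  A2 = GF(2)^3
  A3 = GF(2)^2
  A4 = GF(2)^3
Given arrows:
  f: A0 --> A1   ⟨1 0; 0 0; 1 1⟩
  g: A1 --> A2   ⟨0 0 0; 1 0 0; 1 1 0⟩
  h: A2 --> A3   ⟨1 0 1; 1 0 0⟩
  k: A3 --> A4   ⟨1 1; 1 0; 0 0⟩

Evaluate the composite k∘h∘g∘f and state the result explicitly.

  e0=[1,0] f-->[1,0,1] g-->[0,1,1] h-->[1,0] k-->[1,1,0]
  e1=[0,1] f-->[0,0,1] g-->[0,0,0] h-->[0,0] k-->[0,0,0]
composite: ⟨1 0; 1 0; 0 0⟩

Answer: ⟨1 0; 1 0; 0 0⟩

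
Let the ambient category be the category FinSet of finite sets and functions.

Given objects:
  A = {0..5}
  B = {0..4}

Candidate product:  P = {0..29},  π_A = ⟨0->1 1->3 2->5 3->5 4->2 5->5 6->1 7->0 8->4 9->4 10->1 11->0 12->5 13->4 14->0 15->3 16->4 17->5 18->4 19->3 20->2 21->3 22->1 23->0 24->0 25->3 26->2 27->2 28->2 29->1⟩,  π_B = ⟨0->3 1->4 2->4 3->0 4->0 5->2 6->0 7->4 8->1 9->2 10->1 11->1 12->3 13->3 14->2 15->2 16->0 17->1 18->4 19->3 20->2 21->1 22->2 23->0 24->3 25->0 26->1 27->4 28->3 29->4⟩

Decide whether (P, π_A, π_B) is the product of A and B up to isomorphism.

|A|·|B| = 6·5 = 30;  |P| = 30
Check the pairing map k ↦ (π_A(k), π_B(k)):
  0 -> (1,3)
  1 -> (3,4)
  2 -> (5,4)
  3 -> (5,0)
  4 -> (2,0)
  5 -> (5,2)
  6 -> (1,0)
  7 -> (0,4)
  8 -> (4,1)
  9 -> (4,2)
  10 -> (1,1)
  11 -> (0,1)
  12 -> (5,3)
  13 -> (4,3)
  14 -> (0,2)
  15 -> (3,2)
  16 -> (4,0)
  17 -> (5,1)
  18 -> (4,4)
  19 -> (3,3)
  20 -> (2,2)
  21 -> (3,1)
  22 -> (1,2)
  23 -> (0,0)
  24 -> (0,3)
  25 -> (3,0)
  26 -> (2,1)
  27 -> (2,4)
  28 -> (2,3)
  29 -> (1,4)
distinct pairs in image: 30 / 30 needed
  → bijection onto A×B; projections well-typed.

Answer: VALID PRODUCT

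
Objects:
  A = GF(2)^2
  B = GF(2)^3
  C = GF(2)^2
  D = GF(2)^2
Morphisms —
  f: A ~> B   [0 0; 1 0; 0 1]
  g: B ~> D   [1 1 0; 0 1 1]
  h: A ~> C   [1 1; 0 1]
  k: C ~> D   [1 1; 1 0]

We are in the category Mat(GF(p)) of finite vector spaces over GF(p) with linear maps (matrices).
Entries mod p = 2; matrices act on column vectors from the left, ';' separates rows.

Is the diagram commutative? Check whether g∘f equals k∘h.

Answer: COMMUTES

Derivation:
Path 1 = f;g:
  e0=(1,0) f~>(0,1,0) g~>(1,1)
  e1=(0,1) f~>(0,0,1) g~>(0,1)
  result₁ = [1 0; 1 1]
Path 2 = h;k:
  e0=(1,0) h~>(1,0) k~>(1,1)
  e1=(0,1) h~>(1,1) k~>(0,1)
  result₂ = [1 0; 1 1]
Equal? same morphism ✓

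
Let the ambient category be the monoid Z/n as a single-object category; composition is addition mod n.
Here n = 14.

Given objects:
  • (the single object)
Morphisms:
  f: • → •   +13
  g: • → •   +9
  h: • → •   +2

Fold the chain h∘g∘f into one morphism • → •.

Answer: +10

Work:
  0 +13≡13 +9≡8 +2≡10  (mod 14)
composite: +10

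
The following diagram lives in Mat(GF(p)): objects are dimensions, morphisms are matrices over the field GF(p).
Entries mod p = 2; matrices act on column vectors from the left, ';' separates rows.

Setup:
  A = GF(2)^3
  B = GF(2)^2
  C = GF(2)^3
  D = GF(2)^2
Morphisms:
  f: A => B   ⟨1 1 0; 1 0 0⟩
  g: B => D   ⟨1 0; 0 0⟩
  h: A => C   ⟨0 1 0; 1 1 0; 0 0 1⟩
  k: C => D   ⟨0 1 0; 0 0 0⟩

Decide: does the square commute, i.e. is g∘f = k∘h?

1) trace f;g:
  e0=(1,0,0) f=>(1,1) g=>(1,0)
  e1=(0,1,0) f=>(1,0) g=>(1,0)
  e2=(0,0,1) f=>(0,0) g=>(0,0)
  result₁ = ⟨1 1 0; 0 0 0⟩
2) trace h;k:
  e0=(1,0,0) h=>(0,1,0) k=>(1,0)
  e1=(0,1,0) h=>(1,1,0) k=>(1,0)
  e2=(0,0,1) h=>(0,0,1) k=>(0,0)
  result₂ = ⟨1 1 0; 0 0 0⟩
Equal? same morphism ✓

Answer: COMMUTES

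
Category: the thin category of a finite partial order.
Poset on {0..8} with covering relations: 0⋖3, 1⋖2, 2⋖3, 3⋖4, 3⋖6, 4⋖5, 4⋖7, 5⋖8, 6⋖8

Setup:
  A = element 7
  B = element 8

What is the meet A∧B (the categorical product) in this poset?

Answer: A∧B = 4

Derivation:
{x : x≤A ∧ x≤B} = {0,1,2,3,4}  (A=7, B=8)
  0 ≤ 4
  1 ≤ 4
  2 ≤ 4
  3 ≤ 4
  4 ≤ 4
glb = 4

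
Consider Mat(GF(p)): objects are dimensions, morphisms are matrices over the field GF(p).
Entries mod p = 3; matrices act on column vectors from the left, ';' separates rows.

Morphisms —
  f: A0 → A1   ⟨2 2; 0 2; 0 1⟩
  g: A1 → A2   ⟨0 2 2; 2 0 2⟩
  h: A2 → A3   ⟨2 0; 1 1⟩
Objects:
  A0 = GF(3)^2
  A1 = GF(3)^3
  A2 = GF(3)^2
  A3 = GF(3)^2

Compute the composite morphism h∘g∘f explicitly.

  e0=⟨1,0⟩ f→⟨2,0,0⟩ g→⟨0,1⟩ h→⟨0,1⟩
  e1=⟨0,1⟩ f→⟨2,2,1⟩ g→⟨0,0⟩ h→⟨0,0⟩
composite: ⟨0 0; 1 0⟩

Answer: ⟨0 0; 1 0⟩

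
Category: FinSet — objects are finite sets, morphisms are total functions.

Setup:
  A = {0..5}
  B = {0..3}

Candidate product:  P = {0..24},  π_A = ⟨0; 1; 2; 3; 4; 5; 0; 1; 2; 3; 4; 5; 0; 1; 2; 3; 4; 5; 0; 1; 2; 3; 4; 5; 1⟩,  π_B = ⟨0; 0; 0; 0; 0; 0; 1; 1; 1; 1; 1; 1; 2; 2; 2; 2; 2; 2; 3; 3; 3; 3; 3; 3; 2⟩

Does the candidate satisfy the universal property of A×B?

|A|·|B| = 6·4 = 24;  |P| = 25
  → cardinalities differ; no bijection possible.

Answer: NOT A VALID PRODUCT — |P|=25 ≠ |A|·|B|=24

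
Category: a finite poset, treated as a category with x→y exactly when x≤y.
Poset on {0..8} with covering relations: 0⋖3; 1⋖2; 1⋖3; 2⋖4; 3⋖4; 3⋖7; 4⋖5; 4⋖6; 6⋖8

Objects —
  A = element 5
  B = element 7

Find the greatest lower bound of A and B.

Answer: A∧B = 3

Trace:
{x : x⊑A ∧ x⊑B} = {0,1,3}  (A=5, B=7)
  0 ⊑ 3
  1 ⊑ 3
  3 ⊑ 3
glb = 3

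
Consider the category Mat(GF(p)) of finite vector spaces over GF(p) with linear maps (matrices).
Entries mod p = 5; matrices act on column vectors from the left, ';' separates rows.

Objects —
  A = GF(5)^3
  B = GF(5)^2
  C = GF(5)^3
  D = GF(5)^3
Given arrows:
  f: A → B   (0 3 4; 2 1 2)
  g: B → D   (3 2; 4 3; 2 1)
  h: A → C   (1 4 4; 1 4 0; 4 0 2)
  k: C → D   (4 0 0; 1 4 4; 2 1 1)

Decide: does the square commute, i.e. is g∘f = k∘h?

Path 1 = f;g:
  e0=(1,0,0) f→(0,2) g→(4,1,2)
  e1=(0,1,0) f→(3,1) g→(1,0,2)
  e2=(0,0,1) f→(4,2) g→(1,2,0)
  result₁ = (4 1 1; 1 0 2; 2 2 0)
Path 2 = h;k:
  e0=(1,0,0) h→(1,1,4) k→(4,1,2)
  e1=(0,1,0) h→(4,4,0) k→(1,0,2)
  e2=(0,0,1) h→(4,0,2) k→(1,2,0)
  result₂ = (4 1 1; 1 0 2; 2 2 0)
Equal? equal; square commutes

Answer: COMMUTES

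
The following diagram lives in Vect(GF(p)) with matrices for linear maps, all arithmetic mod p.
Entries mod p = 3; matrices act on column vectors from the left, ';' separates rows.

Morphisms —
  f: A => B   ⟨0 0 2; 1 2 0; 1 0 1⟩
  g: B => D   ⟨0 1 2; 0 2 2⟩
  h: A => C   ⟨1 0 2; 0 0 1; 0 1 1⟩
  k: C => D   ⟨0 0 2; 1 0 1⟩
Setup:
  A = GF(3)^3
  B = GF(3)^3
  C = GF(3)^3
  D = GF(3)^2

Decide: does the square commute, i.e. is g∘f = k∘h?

Answer: DOES NOT COMMUTE

Trace:
Path 1 = f;g:
  e0=[1,0,0] f=>[0,1,1] g=>[0,1]
  e1=[0,1,0] f=>[0,2,0] g=>[2,1]
  e2=[0,0,1] f=>[2,0,1] g=>[2,2]
  ⟦path⟧₁ = ⟨0 2 2; 1 1 2⟩
Path 2 = h;k:
  e0=[1,0,0] h=>[1,0,0] k=>[0,1]
  e1=[0,1,0] h=>[0,0,1] k=>[2,1]
  e2=[0,0,1] h=>[2,1,1] k=>[2,0]
  ⟦path⟧₂ = ⟨0 2 2; 1 1 0⟩
Equal? NO — does not commute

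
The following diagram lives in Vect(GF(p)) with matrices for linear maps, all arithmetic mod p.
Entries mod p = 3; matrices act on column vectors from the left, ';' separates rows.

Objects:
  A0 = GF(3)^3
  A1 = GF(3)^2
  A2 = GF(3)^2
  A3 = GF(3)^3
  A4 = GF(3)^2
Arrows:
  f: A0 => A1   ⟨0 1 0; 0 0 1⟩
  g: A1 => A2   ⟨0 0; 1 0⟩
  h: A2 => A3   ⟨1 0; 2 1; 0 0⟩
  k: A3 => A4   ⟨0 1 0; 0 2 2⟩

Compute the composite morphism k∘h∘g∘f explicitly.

Answer: ⟨0 1 0; 0 2 0⟩

Derivation:
  e0=[1,0,0] f=>[0,0] g=>[0,0] h=>[0,0,0] k=>[0,0]
  e1=[0,1,0] f=>[1,0] g=>[0,1] h=>[0,1,0] k=>[1,2]
  e2=[0,0,1] f=>[0,1] g=>[0,0] h=>[0,0,0] k=>[0,0]
composite: ⟨0 1 0; 0 2 0⟩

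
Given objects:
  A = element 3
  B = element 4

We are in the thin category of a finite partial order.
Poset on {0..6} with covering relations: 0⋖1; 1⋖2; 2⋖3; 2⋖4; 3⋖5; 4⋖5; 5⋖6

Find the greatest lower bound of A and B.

Answer: A∧B = 2

Work:
{x : x⊑A ∧ x⊑B} = {0,1,2}  (A=3, B=4)
  0 ⊑ 2
  1 ⊑ 2
  2 ⊑ 2
glb = 2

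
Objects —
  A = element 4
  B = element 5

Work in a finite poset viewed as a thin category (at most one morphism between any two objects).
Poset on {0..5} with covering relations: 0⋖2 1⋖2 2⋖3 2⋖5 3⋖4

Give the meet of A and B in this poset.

Answer: A∧B = 2

Trace:
Common predecessors of 4,5: {0,1,2}
  0 ⊑ 2
  1 ⊑ 2
  2 ⊑ 2
glb = 2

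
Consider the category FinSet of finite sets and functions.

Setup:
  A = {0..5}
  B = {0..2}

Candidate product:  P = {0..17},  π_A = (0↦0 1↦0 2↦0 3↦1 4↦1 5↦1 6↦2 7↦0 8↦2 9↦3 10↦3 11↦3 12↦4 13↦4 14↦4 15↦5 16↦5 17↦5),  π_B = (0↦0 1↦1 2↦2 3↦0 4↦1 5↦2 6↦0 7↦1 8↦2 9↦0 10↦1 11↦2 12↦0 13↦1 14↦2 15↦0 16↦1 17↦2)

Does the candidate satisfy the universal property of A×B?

|A|·|B| = 6·3 = 18;  |P| = 18
Check the pairing map k ↦ (π_A(k), π_B(k)):
  0 ↦ (0,0)
  1 ↦ (0,1)
  2 ↦ (0,2)
  3 ↦ (1,0)
  4 ↦ (1,1)
  5 ↦ (1,2)
  6 ↦ (2,0)
  7 ↦ (0,1)  ✗ repeats pair of k=1
  8 ↦ (2,2)
  9 ↦ (3,0)
  10 ↦ (3,1)
  11 ↦ (3,2)
  12 ↦ (4,0)
  13 ↦ (4,1)
  14 ↦ (4,2)
  15 ↦ (5,0)
  16 ↦ (5,1)
  17 ↦ (5,2)
distinct pairs in image: 17 / 18 needed
  → (0,1) hit at k=1 and k=7

Answer: NOT A VALID PRODUCT — duplicate pair at indices 1,7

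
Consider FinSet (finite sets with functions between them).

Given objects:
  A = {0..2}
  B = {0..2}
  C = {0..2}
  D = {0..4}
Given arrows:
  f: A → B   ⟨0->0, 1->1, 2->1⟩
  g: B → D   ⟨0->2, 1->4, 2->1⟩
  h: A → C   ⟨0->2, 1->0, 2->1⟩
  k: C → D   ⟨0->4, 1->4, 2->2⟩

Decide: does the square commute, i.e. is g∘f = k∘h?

Answer: COMMUTES

Trace:
Along f;g (path 1):
  0 f→0 g→2
  1 f→1 g→4
  2 f→1 g→4
  result₁ = ⟨0->2, 1->4, 2->4⟩
Along h;k (path 2):
  0 h→2 k→2
  1 h→0 k→4
  2 h→1 k→4
  result₂ = ⟨0->2, 1->4, 2->4⟩
Equal? same morphism ✓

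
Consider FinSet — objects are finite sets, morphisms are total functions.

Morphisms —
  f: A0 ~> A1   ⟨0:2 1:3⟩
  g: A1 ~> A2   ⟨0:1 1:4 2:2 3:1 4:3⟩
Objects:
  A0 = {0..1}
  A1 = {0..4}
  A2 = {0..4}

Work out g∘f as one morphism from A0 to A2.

  0 f~>2 g~>2
  1 f~>3 g~>1
⟦path⟧: ⟨0:2 1:1⟩

Answer: ⟨0:2 1:1⟩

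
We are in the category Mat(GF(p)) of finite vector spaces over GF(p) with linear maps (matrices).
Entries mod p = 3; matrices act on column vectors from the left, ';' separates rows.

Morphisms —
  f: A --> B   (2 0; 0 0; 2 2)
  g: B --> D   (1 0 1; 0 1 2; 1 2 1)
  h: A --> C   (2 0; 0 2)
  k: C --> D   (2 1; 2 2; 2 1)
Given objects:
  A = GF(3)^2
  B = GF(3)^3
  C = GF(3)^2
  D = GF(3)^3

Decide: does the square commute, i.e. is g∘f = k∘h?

Path 1 = f;g:
  e0=⟨1,0⟩ f-->⟨2,0,2⟩ g-->⟨1,1,1⟩
  e1=⟨0,1⟩ f-->⟨0,0,2⟩ g-->⟨2,1,2⟩
  composite₁ = (1 2; 1 1; 1 2)
Path 2 = h;k:
  e0=⟨1,0⟩ h-->⟨2,0⟩ k-->⟨1,1,1⟩
  e1=⟨0,1⟩ h-->⟨0,2⟩ k-->⟨2,1,2⟩
  composite₂ = (1 2; 1 1; 1 2)
Equal? YES — commutes

Answer: COMMUTES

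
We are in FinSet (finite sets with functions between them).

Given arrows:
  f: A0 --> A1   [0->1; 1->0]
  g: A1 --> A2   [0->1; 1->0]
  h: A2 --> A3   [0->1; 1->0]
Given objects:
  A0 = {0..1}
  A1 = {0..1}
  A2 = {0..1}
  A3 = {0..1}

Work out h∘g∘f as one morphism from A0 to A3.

  0 f-->1 g-->0 h-->1
  1 f-->0 g-->1 h-->0
composite: [0->1; 1->0]

Answer: [0->1; 1->0]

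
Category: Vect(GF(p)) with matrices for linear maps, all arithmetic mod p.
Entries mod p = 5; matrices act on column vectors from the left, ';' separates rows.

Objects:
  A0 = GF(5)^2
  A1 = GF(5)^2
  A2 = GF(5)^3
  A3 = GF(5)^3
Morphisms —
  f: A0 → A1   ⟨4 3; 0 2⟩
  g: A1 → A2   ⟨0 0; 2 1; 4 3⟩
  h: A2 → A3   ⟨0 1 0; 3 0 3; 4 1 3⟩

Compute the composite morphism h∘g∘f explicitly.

  e0=(1,0) f→(4,0) g→(0,3,1) h→(3,3,1)
  e1=(0,1) f→(3,2) g→(0,3,3) h→(3,4,2)
⟦path⟧: ⟨3 3; 3 4; 1 2⟩

Answer: ⟨3 3; 3 4; 1 2⟩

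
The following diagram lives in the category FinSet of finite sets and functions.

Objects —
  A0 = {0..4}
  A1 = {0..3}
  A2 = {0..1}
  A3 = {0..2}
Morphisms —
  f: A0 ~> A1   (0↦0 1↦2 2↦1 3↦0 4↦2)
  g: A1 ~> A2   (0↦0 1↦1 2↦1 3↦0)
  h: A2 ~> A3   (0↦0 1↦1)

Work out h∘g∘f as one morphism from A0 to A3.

Answer: (0↦0 1↦1 2↦1 3↦0 4↦1)

Work:
  0 f~>0 g~>0 h~>0
  1 f~>2 g~>1 h~>1
  2 f~>1 g~>1 h~>1
  3 f~>0 g~>0 h~>0
  4 f~>2 g~>1 h~>1
result: (0↦0 1↦1 2↦1 3↦0 4↦1)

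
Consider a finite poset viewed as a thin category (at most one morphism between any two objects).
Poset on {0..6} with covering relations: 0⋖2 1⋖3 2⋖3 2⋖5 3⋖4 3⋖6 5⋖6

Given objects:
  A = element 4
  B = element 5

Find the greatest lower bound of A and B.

Answer: A∧B = 2

Work:
{x : x<=A ∧ x<=B} = {0,2}  (A=4, B=5)
  0 <= 2
  2 <= 2
glb = 2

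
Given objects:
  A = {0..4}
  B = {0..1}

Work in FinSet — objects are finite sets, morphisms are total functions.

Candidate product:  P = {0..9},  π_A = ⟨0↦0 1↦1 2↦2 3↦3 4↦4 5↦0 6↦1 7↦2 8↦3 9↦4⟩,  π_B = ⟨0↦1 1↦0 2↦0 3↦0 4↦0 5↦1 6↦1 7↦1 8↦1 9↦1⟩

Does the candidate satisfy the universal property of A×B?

Answer: NOT A VALID PRODUCT — duplicate pair at indices 5,0

Work:
|A|·|B| = 5·2 = 10;  |P| = 10
Check the pairing map k ↦ (π_A(k), π_B(k)):
  0 ↦ (0,1)
  1 ↦ (1,0)
  2 ↦ (2,0)
  3 ↦ (3,0)
  4 ↦ (4,0)
  5 ↦ (0,1)  ✗ repeats pair of k=0
  6 ↦ (1,1)
  7 ↦ (2,1)
  8 ↦ (3,1)
  9 ↦ (4,1)
distinct pairs in image: 9 / 10 needed
  → (0,1) hit at k=0 and k=5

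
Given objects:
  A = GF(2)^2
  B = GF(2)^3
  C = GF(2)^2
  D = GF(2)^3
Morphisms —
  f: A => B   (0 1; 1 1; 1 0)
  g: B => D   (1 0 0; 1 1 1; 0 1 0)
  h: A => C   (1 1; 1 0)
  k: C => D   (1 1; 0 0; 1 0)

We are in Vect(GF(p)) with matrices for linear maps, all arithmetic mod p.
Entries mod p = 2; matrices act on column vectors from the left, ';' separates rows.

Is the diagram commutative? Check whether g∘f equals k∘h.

Along f;g (path 1):
  e0=[1,0] f=>[0,1,1] g=>[0,0,1]
  e1=[0,1] f=>[1,1,0] g=>[1,0,1]
  result₁ = (0 1; 0 0; 1 1)
Along h;k (path 2):
  e0=[1,0] h=>[1,1] k=>[0,0,1]
  e1=[0,1] h=>[1,0] k=>[1,0,1]
  result₂ = (0 1; 0 0; 1 1)
Equal? same morphism ✓

Answer: COMMUTES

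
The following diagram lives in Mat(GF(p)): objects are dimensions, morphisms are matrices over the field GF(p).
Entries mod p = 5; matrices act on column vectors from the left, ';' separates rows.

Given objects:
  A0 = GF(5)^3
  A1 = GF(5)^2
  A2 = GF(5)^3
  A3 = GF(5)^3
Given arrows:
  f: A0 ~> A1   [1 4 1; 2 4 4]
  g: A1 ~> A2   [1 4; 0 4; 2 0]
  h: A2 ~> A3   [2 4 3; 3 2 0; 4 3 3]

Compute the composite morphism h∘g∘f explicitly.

Answer: [1 3 4; 3 2 3; 1 2 2]

Derivation:
  e0=(1,0,0) f~>(1,2) g~>(4,3,2) h~>(1,3,1)
  e1=(0,1,0) f~>(4,4) g~>(0,1,3) h~>(3,2,2)
  e2=(0,0,1) f~>(1,4) g~>(2,1,2) h~>(4,3,2)
⟦path⟧: [1 3 4; 3 2 3; 1 2 2]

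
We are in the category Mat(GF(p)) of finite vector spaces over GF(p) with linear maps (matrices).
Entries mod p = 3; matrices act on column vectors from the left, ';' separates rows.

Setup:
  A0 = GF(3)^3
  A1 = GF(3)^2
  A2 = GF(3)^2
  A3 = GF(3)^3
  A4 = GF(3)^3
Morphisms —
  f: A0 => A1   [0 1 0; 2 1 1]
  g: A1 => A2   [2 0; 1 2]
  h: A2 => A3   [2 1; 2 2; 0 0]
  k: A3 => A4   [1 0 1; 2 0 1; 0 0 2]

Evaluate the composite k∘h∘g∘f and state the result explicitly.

  e0=⟨1,0,0⟩ f=>⟨0,2⟩ g=>⟨0,1⟩ h=>⟨1,2,0⟩ k=>⟨1,2,0⟩
  e1=⟨0,1,0⟩ f=>⟨1,1⟩ g=>⟨2,0⟩ h=>⟨1,1,0⟩ k=>⟨1,2,0⟩
  e2=⟨0,0,1⟩ f=>⟨0,1⟩ g=>⟨0,2⟩ h=>⟨2,1,0⟩ k=>⟨2,1,0⟩
composite: [1 1 2; 2 2 1; 0 0 0]

Answer: [1 1 2; 2 2 1; 0 0 0]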